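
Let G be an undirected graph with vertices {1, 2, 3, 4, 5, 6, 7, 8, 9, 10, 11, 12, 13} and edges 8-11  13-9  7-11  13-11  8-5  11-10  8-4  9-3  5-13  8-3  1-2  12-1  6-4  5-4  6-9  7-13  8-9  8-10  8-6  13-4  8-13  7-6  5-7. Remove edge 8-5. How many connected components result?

8 and 5 are still connected via 8-4-5, so the component count stays at 2.

2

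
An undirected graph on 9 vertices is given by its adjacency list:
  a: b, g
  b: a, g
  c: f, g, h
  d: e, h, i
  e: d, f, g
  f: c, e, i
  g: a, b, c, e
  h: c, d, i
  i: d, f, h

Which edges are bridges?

none

The edges on the cycle g-b-a-g are not bridges since each lies on that cycle.
Every edge lies on some cycle, so there are no bridges.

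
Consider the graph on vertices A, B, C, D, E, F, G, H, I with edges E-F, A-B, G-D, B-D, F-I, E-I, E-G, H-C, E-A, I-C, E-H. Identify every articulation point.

E

Removing E increases the component count from 1 to 2, so E is a cut vertex.
By contrast removing I leaves 1 component; it is not a cut vertex. No other vertex is a cut vertex either.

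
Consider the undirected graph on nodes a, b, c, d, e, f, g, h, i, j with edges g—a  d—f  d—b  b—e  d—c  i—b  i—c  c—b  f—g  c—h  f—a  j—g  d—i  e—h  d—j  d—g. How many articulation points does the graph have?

Removing d increases the component count from 1 to 2, so d is a cut vertex.
By contrast removing g leaves 1 component; it is not a cut vertex. No other vertex is a cut vertex either.

1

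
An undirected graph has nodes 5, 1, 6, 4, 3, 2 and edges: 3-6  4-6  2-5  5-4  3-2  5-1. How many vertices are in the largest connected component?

Starting from 1 we can reach 1, 2, 3, 4, 5, 6. That is one component of size 6.
The largest has 6 vertices.

6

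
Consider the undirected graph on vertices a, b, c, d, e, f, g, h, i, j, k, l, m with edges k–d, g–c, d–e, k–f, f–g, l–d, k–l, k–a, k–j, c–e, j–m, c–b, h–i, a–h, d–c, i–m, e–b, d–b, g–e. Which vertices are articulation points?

k

Removing k increases the component count from 1 to 2, so k is a cut vertex.
By contrast removing b leaves 1 component; it is not a cut vertex. No other vertex is a cut vertex either.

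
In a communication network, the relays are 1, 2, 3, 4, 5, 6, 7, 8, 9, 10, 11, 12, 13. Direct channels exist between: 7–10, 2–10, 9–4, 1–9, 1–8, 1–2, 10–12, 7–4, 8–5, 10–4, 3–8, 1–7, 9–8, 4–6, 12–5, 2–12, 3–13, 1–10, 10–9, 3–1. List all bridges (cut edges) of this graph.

The edges on the cycle 1-7-10-2-1 are not bridges since each lies on that cycle.
But removing 4–6 disconnects 4 from 6; removing 3–13 disconnects 3 from 13 — these are bridges.

13-3, 4-6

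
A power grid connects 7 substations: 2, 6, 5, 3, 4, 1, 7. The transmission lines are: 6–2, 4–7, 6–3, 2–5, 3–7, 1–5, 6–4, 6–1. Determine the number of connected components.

1

Starting from 1 we can reach 1, 2, 3, 4, 5, 6, 7. That is one component of size 7.
Total: 1 component.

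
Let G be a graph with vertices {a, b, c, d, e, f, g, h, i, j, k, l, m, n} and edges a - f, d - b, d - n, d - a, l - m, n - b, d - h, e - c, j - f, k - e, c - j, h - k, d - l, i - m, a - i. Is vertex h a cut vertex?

Deleting h leaves 2 components (was 2), so h is not a cut vertex.

No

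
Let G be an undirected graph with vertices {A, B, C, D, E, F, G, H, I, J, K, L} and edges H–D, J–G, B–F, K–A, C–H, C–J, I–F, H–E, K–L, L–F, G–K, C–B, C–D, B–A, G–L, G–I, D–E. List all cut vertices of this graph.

C

Removing C increases the component count from 1 to 2, so C is a cut vertex.
By contrast removing H leaves 1 component; it is not a cut vertex. No other vertex is a cut vertex either.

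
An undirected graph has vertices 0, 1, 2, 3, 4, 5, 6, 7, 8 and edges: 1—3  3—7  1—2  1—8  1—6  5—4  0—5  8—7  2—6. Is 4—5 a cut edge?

Yes

Removing 4—5 leaves no path between 4 and 5: the component count goes from 2 to 3. So it is a bridge.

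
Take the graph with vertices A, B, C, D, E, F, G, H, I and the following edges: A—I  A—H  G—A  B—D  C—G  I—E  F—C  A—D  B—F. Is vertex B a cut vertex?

No

Deleting B leaves 1 component (was 1) (its neighbors D, F remain connected to each other), so B is not a cut vertex.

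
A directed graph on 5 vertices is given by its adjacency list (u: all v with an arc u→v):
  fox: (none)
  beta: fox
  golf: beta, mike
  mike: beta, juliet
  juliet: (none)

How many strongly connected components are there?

{fox} is an SCC by itself.
{golf} is an SCC by itself.
{beta} is an SCC by itself.
{juliet} is an SCC by itself.
{mike} is an SCC by itself.
That gives 5 strongly connected components.

5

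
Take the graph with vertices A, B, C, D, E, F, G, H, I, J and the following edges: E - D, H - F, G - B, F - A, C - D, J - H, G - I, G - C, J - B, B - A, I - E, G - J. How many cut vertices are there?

Removing G increases the component count from 1 to 2, so G is a cut vertex.
By contrast removing D leaves 1 component; it is not a cut vertex. No other vertex is a cut vertex either.

1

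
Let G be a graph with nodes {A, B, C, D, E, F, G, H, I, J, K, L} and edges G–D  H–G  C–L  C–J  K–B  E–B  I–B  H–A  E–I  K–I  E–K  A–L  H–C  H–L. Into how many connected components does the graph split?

3

F is isolated — a component by itself.
Starting from B we can reach B, E, I, K. That is one component of size 4.
Starting from A we can reach A, C, D, G, H, J, L. That is one component of size 7.
Total: 3 components.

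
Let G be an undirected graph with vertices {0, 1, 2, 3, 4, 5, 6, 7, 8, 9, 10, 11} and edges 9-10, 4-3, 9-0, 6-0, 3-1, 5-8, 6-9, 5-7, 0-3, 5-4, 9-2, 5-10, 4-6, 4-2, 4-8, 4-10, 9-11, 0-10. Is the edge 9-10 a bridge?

After removing 9-10, the path 9-0-10 still connects them, so the edge is not a bridge.

No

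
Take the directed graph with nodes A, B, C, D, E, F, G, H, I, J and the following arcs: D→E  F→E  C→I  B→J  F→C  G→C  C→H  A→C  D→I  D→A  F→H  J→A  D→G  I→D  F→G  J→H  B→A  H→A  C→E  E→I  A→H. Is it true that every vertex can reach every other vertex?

There is no directed path from D to J, so the graph is not strongly connected.

No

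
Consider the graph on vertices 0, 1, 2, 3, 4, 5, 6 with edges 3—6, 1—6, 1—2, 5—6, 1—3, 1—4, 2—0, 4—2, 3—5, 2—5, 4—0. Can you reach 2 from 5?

Yes

From 5 we can reach 0, 1, 2, 3, 4, 5, 6, which includes 2.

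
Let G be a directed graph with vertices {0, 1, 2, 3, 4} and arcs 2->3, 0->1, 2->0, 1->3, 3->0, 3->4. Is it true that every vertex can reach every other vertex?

No

There is no directed path from 3 to 2, so the graph is not strongly connected.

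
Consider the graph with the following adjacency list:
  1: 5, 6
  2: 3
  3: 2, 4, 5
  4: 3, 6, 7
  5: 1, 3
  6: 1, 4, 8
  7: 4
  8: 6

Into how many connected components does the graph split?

Starting from 1 we can reach 1, 2, 3, 4, 5, 6, 7, 8. That is one component of size 8.
Total: 1 component.

1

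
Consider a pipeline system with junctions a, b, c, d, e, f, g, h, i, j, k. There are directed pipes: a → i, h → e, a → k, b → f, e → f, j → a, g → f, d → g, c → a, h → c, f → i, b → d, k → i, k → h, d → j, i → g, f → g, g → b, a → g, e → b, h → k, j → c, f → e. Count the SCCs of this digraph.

1

{a, b, c, d, e, f, g, h, i, j, k} are all mutually reachable — one SCC of size 11.
That gives 1 strongly connected component.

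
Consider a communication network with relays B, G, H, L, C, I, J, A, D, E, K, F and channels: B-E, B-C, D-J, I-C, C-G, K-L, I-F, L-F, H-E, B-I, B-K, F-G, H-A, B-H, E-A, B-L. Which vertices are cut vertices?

Removing B increases the component count from 2 to 3, so B is a cut vertex.
By contrast removing K leaves 2 components; it is not a cut vertex. No other vertex is a cut vertex either.

B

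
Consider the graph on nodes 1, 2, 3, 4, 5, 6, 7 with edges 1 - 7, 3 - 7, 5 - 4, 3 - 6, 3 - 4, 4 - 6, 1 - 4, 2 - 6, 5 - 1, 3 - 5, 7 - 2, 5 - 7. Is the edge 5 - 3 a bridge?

After removing 5 - 3, the path 5-4-3 still connects them, so the edge is not a bridge.

No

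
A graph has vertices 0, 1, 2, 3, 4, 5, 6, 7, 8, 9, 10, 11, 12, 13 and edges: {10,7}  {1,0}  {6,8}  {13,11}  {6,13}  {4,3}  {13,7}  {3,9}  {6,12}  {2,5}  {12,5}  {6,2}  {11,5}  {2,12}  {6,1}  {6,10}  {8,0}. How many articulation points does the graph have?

Removing 3 increases the component count from 2 to 3, so 3 is a cut vertex.
Removing 6 increases the component count from 2 to 3, so 6 is a cut vertex.
By contrast removing 13 leaves 2 components; it is not a cut vertex. No other vertex is a cut vertex either.

2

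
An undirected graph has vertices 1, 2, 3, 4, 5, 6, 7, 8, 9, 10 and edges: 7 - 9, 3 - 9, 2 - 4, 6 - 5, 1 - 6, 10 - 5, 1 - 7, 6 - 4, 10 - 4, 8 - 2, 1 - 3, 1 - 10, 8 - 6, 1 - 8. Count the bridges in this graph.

0

The edges on the cycle 1-3-9-7-1 are not bridges since each lies on that cycle.
Every edge lies on some cycle, so there are no bridges.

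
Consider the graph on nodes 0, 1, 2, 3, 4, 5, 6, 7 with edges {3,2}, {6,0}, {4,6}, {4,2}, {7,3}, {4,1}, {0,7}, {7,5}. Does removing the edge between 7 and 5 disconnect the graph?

Removing 7-5 leaves no path between 7 and 5: the component count goes from 1 to 2. So it is a bridge.

Yes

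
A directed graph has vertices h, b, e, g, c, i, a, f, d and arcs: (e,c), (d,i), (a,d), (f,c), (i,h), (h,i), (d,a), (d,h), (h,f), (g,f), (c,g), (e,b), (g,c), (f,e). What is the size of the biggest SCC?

4

{c, e, f, g} are all mutually reachable — one SCC of size 4.
{a, d} are all mutually reachable — one SCC of size 2.
{h, i} are all mutually reachable — one SCC of size 2.
{b} is an SCC by itself.
The largest has 4 vertices.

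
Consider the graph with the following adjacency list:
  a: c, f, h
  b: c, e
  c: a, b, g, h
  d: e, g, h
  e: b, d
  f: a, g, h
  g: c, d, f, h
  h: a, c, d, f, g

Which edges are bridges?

The edges on the cycle h-a-f-h are not bridges since each lies on that cycle.
Every edge lies on some cycle, so there are no bridges.

none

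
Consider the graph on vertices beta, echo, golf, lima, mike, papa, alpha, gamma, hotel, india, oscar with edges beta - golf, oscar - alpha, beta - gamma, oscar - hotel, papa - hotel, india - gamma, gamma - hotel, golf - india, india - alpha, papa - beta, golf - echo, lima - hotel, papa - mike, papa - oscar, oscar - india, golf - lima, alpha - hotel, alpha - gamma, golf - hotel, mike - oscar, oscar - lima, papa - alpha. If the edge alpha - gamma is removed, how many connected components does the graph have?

alpha and gamma are still connected via alpha-india-gamma, so the component count stays at 1.

1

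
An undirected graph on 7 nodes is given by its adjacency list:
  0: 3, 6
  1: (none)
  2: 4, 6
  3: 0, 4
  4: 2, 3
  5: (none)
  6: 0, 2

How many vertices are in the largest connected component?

5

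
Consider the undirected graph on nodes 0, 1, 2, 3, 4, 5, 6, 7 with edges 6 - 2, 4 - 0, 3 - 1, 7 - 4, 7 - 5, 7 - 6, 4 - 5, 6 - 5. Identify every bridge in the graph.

0-4, 1-3, 2-6

The edges on the cycle 7-4-5-6-7 are not bridges since each lies on that cycle.
But removing 2 - 6 disconnects 2 from 6; removing 3 - 1 disconnects 3 from 1; removing 0 - 4 disconnects 0 from 4 — these are bridges.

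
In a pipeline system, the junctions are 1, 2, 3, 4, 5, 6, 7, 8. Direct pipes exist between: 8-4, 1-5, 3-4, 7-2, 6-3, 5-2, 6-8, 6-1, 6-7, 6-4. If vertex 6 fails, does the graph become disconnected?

Yes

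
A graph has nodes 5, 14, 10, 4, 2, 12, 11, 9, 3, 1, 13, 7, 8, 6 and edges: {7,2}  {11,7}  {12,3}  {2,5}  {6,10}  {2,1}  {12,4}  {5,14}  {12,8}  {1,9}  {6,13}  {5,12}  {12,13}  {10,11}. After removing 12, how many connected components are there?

4

With 12 gone, the remaining components are: {3}; {4}; {8}; {1, 2, 5, 6, 7, 9, 10, 11, 13, 14}.
That is 4 components.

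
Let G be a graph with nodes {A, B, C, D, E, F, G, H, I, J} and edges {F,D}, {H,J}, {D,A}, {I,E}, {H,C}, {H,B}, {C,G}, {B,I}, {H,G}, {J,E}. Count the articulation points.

2

Removing D increases the component count from 2 to 3, so D is a cut vertex.
Removing H increases the component count from 2 to 3, so H is a cut vertex.
By contrast removing F leaves 2 components; it is not a cut vertex. No other vertex is a cut vertex either.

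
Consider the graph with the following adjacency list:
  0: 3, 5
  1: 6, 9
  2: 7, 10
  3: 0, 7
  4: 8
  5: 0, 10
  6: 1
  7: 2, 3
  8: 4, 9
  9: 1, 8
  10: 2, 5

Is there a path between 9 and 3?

No

The component containing 9 is {1, 4, 6, 8, 9}, and 3 is not in it.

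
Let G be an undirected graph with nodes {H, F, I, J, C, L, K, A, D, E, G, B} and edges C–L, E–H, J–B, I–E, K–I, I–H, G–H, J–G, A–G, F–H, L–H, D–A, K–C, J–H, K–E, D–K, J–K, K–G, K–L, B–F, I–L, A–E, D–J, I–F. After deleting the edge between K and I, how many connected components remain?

1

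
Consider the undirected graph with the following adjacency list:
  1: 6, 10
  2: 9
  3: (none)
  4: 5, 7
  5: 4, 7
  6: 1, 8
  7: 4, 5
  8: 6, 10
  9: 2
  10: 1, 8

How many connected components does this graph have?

3 is isolated — a component by itself.
Starting from 2 we can reach 2, 9. That is one component of size 2.
Starting from 4 we can reach 4, 5, 7. That is one component of size 3.
Starting from 1 we can reach 1, 6, 8, 10. That is one component of size 4.
Total: 4 components.

4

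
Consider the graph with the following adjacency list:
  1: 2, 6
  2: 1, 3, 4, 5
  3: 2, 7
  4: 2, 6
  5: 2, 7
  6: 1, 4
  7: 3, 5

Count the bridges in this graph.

0

The edges on the cycle 2-1-6-4-2 are not bridges since each lies on that cycle.
Every edge lies on some cycle, so there are no bridges.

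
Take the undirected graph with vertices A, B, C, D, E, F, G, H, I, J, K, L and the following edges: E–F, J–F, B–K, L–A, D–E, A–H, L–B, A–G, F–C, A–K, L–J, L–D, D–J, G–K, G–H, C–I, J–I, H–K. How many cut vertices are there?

1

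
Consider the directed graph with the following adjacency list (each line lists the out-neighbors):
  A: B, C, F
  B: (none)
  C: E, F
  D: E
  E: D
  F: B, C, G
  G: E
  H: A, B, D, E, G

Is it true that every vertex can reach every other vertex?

There is no directed path from F to H, so the graph is not strongly connected.

No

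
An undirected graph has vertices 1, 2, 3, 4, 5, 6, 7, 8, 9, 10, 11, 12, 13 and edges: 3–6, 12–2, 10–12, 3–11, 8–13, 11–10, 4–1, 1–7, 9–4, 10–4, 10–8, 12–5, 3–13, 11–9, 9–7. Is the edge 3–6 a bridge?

Yes

Removing 3–6 leaves no path between 3 and 6: the component count goes from 1 to 2. So it is a bridge.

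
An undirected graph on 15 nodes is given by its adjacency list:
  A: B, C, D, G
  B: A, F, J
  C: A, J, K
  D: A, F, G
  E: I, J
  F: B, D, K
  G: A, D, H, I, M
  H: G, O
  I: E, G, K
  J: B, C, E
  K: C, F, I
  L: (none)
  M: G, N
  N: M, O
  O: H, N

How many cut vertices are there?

Removing G increases the component count from 2 to 3, so G is a cut vertex.
By contrast removing B leaves 2 components; it is not a cut vertex. No other vertex is a cut vertex either.

1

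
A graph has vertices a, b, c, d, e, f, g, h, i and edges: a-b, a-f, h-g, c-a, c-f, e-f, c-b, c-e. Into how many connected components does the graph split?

d is isolated — a component by itself.
i is isolated — a component by itself.
Starting from g we can reach g, h. That is one component of size 2.
Starting from a we can reach a, b, c, e, f. That is one component of size 5.
Total: 4 components.

4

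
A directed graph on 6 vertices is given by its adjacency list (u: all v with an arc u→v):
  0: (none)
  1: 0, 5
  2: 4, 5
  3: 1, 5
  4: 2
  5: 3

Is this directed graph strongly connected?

There is no directed path from 5 to 4, so the graph is not strongly connected.

No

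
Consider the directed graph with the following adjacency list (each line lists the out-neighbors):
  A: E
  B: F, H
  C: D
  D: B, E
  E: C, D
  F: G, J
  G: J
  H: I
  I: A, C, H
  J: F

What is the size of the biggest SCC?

{A, B, C, D, E, H, I} are all mutually reachable — one SCC of size 7.
{F, G, J} are all mutually reachable — one SCC of size 3.
The largest has 7 vertices.

7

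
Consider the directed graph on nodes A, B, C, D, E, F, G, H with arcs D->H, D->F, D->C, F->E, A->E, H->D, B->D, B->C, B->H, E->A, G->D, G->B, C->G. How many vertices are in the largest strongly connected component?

{B, C, D, G, H} are all mutually reachable — one SCC of size 5.
{A, E} are all mutually reachable — one SCC of size 2.
{F} is an SCC by itself.
The largest has 5 vertices.

5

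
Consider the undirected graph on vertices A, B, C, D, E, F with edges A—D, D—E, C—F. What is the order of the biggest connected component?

B is isolated — a component by itself.
Starting from C we can reach C, F. That is one component of size 2.
Starting from A we can reach A, D, E. That is one component of size 3.
The largest has 3 vertices.

3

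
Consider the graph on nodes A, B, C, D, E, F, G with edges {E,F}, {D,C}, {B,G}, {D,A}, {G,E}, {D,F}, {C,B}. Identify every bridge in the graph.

A-D

The edges on the cycle D-C-B-G-E-F-D are not bridges since each lies on that cycle.
But removing D - A disconnects D from A — this is a bridge.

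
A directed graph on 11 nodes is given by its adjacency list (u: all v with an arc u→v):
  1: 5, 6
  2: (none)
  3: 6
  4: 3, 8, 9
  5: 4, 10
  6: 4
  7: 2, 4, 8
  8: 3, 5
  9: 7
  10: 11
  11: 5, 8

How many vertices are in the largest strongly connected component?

9

{3, 4, 5, 6, 7, 8, 9, 10, 11} are all mutually reachable — one SCC of size 9.
{2} is an SCC by itself.
{1} is an SCC by itself.
The largest has 9 vertices.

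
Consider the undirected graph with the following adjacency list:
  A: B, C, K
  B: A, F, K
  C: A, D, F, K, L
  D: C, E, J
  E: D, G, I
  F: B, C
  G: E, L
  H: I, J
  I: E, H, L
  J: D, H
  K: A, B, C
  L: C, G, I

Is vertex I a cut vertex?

No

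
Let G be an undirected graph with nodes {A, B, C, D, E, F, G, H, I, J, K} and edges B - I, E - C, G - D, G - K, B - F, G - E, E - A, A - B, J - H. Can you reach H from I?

No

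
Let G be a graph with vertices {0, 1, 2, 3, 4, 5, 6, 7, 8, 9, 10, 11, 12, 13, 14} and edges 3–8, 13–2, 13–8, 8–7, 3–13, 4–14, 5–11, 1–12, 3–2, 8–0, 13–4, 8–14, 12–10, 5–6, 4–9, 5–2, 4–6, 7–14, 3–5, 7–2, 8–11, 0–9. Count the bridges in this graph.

2

The edges on the cycle 3-13-4-6-5-3 are not bridges since each lies on that cycle.
But removing 12–10 disconnects 12 from 10; removing 1–12 disconnects 1 from 12 — these are bridges.
That makes 2 bridges.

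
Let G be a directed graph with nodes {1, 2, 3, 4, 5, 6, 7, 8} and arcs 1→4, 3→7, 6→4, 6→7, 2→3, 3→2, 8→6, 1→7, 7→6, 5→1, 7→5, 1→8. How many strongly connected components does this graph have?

{1, 5, 6, 7, 8} are all mutually reachable — one SCC of size 5.
{2, 3} are all mutually reachable — one SCC of size 2.
{4} is an SCC by itself.
That gives 3 strongly connected components.

3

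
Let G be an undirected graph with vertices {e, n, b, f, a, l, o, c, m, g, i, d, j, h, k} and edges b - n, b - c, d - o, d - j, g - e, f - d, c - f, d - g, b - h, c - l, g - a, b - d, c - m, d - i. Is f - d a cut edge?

After removing f - d, the path f-c-b-d still connects them, so the edge is not a bridge.

No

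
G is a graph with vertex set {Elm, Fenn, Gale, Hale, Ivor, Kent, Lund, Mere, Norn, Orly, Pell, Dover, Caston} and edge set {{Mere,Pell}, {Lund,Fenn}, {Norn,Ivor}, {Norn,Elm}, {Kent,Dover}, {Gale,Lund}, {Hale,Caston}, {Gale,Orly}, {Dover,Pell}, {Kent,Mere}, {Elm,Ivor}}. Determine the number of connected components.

Starting from Hale we can reach Hale, Caston. That is one component of size 2.
Starting from Elm we can reach Elm, Ivor, Norn. That is one component of size 3.
Starting from Fenn we can reach Fenn, Gale, Lund, Orly. That is one component of size 4.
Starting from Kent we can reach Kent, Mere, Pell, Dover. That is one component of size 4.
Total: 4 components.

4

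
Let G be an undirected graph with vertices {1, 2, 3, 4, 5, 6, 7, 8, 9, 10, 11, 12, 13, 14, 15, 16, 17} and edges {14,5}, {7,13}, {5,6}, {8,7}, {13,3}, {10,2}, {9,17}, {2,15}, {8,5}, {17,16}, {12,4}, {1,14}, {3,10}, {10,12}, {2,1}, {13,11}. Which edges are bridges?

The edges on the cycle 8-7-13-3-10-2-1-14-5-8 are not bridges since each lies on that cycle.
But removing 12 - 10 disconnects 12 from 10; removing 5 - 6 disconnects 5 from 6; removing 16 - 17 disconnects 16 from 17; removing 12 - 4 disconnects 12 from 4 — these are bridges.
In total 7 edges are bridges.

10-12, 11-13, 12-4, 15-2, 16-17, 17-9, 5-6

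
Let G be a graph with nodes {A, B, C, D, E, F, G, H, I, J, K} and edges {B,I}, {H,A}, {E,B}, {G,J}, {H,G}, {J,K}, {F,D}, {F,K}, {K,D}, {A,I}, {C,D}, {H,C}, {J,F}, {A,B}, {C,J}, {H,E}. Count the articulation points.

Removing H increases the component count from 1 to 2, so H is a cut vertex.
By contrast removing B leaves 1 component; it is not a cut vertex. No other vertex is a cut vertex either.

1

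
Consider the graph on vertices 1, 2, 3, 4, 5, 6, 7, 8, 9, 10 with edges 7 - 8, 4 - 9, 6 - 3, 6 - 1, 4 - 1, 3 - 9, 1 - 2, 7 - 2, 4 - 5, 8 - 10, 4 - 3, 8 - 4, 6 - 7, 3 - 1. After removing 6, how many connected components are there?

With 6 gone, the remaining components are: {1, 2, 3, 4, 5, 7, 8, 9, 10}.
That is 1 component.

1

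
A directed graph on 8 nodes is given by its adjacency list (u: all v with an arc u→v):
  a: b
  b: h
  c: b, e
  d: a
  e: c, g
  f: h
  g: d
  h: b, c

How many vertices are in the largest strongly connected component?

7

{a, b, c, d, e, g, h} are all mutually reachable — one SCC of size 7.
{f} is an SCC by itself.
The largest has 7 vertices.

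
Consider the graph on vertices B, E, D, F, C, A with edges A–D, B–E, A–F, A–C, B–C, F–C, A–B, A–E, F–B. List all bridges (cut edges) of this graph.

A-D

The edges on the cycle A-F-B-E-A are not bridges since each lies on that cycle.
But removing D–A disconnects D from A — this is a bridge.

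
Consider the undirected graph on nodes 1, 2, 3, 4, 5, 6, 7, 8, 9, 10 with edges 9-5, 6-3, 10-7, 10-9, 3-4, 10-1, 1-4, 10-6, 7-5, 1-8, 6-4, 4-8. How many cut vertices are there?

1

Removing 10 increases the component count from 2 to 3, so 10 is a cut vertex.
By contrast removing 6 leaves 2 components; it is not a cut vertex. No other vertex is a cut vertex either.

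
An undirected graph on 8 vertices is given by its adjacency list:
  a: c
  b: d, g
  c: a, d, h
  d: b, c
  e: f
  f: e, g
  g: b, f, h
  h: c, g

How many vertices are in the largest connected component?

Starting from a we can reach a, b, c, d, e, f, g, h. That is one component of size 8.
The largest has 8 vertices.

8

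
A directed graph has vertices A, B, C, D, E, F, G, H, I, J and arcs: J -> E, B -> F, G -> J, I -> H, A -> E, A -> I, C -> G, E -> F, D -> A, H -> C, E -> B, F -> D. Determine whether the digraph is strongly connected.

Yes

From C we can reach every vertex (A, B, C, D, E, F, G, H, I, J), and every vertex can reach C (A, B, C, D, E, F, G, H, I, J). So the whole graph is one strongly connected component.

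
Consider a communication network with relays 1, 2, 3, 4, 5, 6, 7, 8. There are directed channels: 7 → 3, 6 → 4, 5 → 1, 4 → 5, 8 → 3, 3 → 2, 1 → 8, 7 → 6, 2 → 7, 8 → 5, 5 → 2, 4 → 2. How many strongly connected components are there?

1

{1, 2, 3, 4, 5, 6, 7, 8} are all mutually reachable — one SCC of size 8.
That gives 1 strongly connected component.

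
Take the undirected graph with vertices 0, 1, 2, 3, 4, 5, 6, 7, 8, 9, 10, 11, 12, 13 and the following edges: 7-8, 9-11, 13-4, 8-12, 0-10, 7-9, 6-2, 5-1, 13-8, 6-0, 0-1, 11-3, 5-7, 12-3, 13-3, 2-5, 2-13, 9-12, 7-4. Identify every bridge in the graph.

0-10

The edges on the cycle 2-5-7-9-11-3-12-8-13-2 are not bridges since each lies on that cycle.
But removing 0-10 disconnects 0 from 10 — this is a bridge.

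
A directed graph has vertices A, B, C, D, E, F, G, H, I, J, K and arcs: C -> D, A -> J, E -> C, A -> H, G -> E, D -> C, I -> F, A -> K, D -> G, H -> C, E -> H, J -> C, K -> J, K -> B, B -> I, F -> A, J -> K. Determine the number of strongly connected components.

2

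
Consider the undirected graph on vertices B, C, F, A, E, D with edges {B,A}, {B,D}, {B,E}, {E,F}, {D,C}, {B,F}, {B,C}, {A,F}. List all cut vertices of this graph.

B

Removing B increases the component count from 1 to 2, so B is a cut vertex.
By contrast removing F leaves 1 component; it is not a cut vertex. No other vertex is a cut vertex either.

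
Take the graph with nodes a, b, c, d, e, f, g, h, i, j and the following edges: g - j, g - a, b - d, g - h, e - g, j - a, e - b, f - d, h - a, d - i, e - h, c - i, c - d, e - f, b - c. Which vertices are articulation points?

Removing e increases the component count from 1 to 2, so e is a cut vertex.
By contrast removing h leaves 1 component; it is not a cut vertex. No other vertex is a cut vertex either.

e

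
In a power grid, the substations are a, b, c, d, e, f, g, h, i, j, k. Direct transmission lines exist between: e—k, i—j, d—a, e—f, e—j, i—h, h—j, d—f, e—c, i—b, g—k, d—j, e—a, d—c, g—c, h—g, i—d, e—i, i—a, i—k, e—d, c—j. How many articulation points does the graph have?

Removing i increases the component count from 1 to 2, so i is a cut vertex.
By contrast removing j leaves 1 component; it is not a cut vertex. No other vertex is a cut vertex either.

1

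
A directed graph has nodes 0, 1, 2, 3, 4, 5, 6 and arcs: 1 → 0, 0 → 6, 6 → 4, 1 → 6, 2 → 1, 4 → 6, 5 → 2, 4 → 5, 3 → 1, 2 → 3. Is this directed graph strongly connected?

Yes

From 0 we can reach every vertex (0, 1, 2, 3, 4, 5, 6), and every vertex can reach 0 (0, 1, 2, 3, 4, 5, 6). So the whole graph is one strongly connected component.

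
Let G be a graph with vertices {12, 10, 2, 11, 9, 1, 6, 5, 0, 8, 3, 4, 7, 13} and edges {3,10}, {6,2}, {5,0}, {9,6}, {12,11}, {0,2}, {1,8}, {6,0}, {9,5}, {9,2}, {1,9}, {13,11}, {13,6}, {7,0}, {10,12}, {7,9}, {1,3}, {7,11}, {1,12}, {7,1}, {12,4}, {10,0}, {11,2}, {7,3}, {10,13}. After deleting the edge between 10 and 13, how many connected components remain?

1

10 and 13 are still connected via 10-12-11-13, so the component count stays at 1.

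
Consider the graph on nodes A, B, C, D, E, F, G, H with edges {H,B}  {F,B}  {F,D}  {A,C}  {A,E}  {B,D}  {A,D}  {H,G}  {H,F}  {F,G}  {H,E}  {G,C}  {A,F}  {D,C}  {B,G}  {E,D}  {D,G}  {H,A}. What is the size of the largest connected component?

8

Starting from A we can reach A, B, C, D, E, F, G, H. That is one component of size 8.
The largest has 8 vertices.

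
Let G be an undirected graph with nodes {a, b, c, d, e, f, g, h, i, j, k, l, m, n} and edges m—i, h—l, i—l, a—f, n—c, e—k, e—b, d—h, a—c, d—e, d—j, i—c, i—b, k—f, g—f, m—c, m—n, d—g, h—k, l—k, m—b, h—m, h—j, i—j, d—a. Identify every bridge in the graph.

The edges on the cycle d-h-m-i-j-d are not bridges since each lies on that cycle.
Every edge lies on some cycle, so there are no bridges.

none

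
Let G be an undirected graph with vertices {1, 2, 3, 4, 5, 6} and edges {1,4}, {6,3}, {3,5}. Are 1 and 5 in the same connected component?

No

The component containing 1 is {1, 4}, and 5 is not in it.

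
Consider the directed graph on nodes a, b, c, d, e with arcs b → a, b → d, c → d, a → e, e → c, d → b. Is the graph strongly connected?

Yes

From d we can reach every vertex (a, b, c, d, e), and every vertex can reach d (a, b, c, d, e). So the whole graph is one strongly connected component.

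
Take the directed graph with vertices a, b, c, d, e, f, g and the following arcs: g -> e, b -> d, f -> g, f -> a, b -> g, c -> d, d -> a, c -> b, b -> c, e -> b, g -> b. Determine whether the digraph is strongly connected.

No

There is no directed path from d to b, so the graph is not strongly connected.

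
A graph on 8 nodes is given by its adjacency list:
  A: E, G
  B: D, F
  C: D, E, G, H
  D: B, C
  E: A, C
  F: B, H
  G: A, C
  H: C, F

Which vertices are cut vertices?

C

Removing C increases the component count from 1 to 2, so C is a cut vertex.
By contrast removing E leaves 1 component; it is not a cut vertex. No other vertex is a cut vertex either.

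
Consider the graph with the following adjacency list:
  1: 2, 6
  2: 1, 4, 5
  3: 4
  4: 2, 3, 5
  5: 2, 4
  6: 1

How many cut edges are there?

3

The edges on the cycle 4-5-2-4 are not bridges since each lies on that cycle.
But removing 1-6 disconnects 1 from 6; removing 2-1 disconnects 2 from 1; removing 4-3 disconnects 4 from 3 — these are bridges.
That makes 3 bridges.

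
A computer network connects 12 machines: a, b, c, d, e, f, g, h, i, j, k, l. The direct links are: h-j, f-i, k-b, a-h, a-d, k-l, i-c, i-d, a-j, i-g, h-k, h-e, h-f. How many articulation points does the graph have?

Removing h increases the component count from 1 to 3, so h is a cut vertex.
Removing i increases the component count from 1 to 3, so i is a cut vertex.
Removing k increases the component count from 1 to 3, so k is a cut vertex.
By contrast removing d leaves 1 component; it is not a cut vertex. No other vertex is a cut vertex either.

3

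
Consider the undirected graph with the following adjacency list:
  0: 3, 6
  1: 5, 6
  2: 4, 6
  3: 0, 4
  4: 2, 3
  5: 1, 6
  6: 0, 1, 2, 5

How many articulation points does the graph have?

1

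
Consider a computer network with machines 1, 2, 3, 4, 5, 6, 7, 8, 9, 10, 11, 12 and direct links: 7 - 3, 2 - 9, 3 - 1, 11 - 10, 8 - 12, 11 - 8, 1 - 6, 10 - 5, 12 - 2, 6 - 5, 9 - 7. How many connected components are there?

2

4 is isolated — a component by itself.
Starting from 1 we can reach 1, 2, 3, 5, 6, 7, 8, 9, 10, 11, 12. That is one component of size 11.
Total: 2 components.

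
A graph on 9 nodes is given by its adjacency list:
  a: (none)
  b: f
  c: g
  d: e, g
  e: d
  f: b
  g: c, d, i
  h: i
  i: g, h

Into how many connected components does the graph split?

3

a is isolated — a component by itself.
Starting from b we can reach b, f. That is one component of size 2.
Starting from c we can reach c, d, e, g, h, i. That is one component of size 6.
Total: 3 components.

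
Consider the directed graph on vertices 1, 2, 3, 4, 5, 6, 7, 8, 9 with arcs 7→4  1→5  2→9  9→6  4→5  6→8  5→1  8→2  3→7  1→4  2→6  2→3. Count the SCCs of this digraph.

4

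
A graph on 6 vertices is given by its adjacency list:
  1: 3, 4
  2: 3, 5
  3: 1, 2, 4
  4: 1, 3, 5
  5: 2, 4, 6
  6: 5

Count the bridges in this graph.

The edges on the cycle 4-1-3-4 are not bridges since each lies on that cycle.
But removing 6-5 disconnects 6 from 5 — this is a bridge.

1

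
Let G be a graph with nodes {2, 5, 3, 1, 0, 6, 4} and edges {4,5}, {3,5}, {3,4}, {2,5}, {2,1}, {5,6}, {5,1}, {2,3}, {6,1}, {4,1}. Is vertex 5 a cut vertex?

Deleting 5 leaves 2 components (was 2), so 5 is not a cut vertex.

No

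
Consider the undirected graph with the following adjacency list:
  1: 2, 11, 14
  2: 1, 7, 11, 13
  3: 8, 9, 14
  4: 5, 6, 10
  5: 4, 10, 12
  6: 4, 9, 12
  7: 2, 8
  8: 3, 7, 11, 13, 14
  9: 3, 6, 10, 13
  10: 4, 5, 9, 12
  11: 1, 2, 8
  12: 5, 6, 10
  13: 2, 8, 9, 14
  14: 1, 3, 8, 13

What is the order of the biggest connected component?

Starting from 1 we can reach 1, 2, 3, 4, 5, 6, 7, 8, 9, 10, 11, 12, 13, 14. That is one component of size 14.
The largest has 14 vertices.

14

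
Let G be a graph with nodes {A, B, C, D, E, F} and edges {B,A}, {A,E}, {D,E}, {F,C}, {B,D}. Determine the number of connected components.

2

Starting from C we can reach C, F. That is one component of size 2.
Starting from A we can reach A, B, D, E. That is one component of size 4.
Total: 2 components.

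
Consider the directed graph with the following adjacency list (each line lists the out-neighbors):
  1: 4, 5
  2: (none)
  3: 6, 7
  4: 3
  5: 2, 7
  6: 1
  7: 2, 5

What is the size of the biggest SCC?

4

{1, 3, 4, 6} are all mutually reachable — one SCC of size 4.
{5, 7} are all mutually reachable — one SCC of size 2.
{2} is an SCC by itself.
The largest has 4 vertices.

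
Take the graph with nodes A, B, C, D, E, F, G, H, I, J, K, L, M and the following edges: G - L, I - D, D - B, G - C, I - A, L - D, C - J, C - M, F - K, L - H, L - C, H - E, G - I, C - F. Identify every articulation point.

Removing C increases the component count from 1 to 4, so C is a cut vertex.
Removing D increases the component count from 1 to 2, so D is a cut vertex.
Removing F increases the component count from 1 to 2, so F is a cut vertex.
Likewise H, I, L are cut vertices.
By contrast removing B leaves 1 component; it is not a cut vertex. No other vertex is a cut vertex either.

C, D, F, H, I, L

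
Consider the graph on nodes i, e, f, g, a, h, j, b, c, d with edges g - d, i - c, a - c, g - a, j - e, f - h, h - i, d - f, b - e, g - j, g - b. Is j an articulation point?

Deleting j leaves 1 component (was 1) (its neighbors e, g remain connected to each other), so j is not a cut vertex.

No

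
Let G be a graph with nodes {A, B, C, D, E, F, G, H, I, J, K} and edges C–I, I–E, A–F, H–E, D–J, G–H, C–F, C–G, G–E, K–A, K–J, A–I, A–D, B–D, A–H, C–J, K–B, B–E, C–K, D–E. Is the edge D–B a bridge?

After removing D–B, the path D-E-B still connects them, so the edge is not a bridge.

No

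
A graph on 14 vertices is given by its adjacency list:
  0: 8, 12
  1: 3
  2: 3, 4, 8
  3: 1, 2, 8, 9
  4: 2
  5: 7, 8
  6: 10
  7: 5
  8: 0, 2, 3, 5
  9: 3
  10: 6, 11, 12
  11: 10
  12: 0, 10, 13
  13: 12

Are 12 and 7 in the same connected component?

Yes

From 12 we can reach 0, 1, 2, 3, 4, 5, 6, 7, 8, 9, 10, 11, 12, 13, which includes 7.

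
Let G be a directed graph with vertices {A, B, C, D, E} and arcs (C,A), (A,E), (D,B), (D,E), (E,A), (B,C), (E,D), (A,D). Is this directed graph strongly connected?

Yes

From B we can reach every vertex (A, B, C, D, E), and every vertex can reach B (A, B, C, D, E). So the whole graph is one strongly connected component.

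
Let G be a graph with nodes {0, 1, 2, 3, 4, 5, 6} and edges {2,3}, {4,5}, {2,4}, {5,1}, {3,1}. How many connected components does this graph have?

3

6 is isolated — a component by itself.
0 is isolated — a component by itself.
Starting from 1 we can reach 1, 2, 3, 4, 5. That is one component of size 5.
Total: 3 components.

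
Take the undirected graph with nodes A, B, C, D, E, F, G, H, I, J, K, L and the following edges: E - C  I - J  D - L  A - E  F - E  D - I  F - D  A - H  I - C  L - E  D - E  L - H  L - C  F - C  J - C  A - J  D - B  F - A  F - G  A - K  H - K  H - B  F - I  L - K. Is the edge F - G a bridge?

Yes

Removing F - G leaves no path between F and G: the component count goes from 1 to 2. So it is a bridge.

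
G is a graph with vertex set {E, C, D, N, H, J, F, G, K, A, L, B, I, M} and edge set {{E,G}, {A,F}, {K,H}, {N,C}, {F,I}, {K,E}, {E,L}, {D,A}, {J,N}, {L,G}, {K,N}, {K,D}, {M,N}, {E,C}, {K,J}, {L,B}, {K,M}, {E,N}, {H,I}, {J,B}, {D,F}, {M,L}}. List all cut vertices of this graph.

Removing K increases the component count from 1 to 2, so K is a cut vertex.
By contrast removing A leaves 1 component; it is not a cut vertex. No other vertex is a cut vertex either.

K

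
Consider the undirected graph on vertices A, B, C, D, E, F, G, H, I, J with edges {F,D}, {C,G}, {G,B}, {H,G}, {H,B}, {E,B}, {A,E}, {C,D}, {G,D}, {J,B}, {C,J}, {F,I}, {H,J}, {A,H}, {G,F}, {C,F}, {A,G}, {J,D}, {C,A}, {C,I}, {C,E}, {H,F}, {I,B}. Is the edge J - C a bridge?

No

After removing J - C, the path J-D-C still connects them, so the edge is not a bridge.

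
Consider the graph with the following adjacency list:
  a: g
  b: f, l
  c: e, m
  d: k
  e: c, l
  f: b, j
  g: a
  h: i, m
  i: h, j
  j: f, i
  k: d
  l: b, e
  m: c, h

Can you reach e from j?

From j we can reach b, c, e, f, h, i, j, l, m, which includes e.

Yes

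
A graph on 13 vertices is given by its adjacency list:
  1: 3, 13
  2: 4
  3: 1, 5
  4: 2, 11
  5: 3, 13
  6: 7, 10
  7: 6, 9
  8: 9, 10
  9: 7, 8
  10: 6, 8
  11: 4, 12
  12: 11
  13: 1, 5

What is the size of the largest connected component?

5

Starting from 1 we can reach 1, 3, 5, 13. That is one component of size 4.
Starting from 2 we can reach 2, 4, 11, 12. That is one component of size 4.
Starting from 6 we can reach 6, 7, 8, 9, 10. That is one component of size 5.
The largest has 5 vertices.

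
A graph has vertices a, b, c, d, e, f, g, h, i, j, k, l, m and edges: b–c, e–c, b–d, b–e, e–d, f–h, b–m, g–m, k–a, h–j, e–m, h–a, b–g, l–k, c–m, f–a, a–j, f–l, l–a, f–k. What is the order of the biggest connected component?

6

i is isolated — a component by itself.
Starting from b we can reach b, c, d, e, g, m. That is one component of size 6.
Starting from a we can reach a, f, h, j, k, l. That is one component of size 6.
The largest has 6 vertices.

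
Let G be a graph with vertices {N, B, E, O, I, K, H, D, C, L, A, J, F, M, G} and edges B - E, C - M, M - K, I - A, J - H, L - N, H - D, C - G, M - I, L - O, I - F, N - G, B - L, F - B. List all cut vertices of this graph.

B, H, I, L, M

Removing B increases the component count from 2 to 3, so B is a cut vertex.
Removing H increases the component count from 2 to 3, so H is a cut vertex.
Removing I increases the component count from 2 to 3, so I is a cut vertex.
Likewise L, M are cut vertices.
By contrast removing E leaves 2 components; it is not a cut vertex. No other vertex is a cut vertex either.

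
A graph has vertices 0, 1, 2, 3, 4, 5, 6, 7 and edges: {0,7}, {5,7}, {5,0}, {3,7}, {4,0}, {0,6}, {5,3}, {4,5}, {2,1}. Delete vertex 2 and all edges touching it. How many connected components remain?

With 2 gone, the remaining components are: {1}; {0, 3, 4, 5, 6, 7}.
That is 2 components.

2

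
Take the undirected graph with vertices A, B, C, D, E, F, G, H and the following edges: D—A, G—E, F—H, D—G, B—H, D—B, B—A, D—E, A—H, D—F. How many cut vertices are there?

1

Removing D increases the component count from 2 to 3, so D is a cut vertex.
By contrast removing F leaves 2 components; it is not a cut vertex. No other vertex is a cut vertex either.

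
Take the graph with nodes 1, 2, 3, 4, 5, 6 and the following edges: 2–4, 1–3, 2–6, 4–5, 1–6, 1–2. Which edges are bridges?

1-3, 2-4, 4-5

The edges on the cycle 1-2-6-1 are not bridges since each lies on that cycle.
But removing 2–4 disconnects 2 from 4; removing 5–4 disconnects 5 from 4; removing 3–1 disconnects 3 from 1 — these are bridges.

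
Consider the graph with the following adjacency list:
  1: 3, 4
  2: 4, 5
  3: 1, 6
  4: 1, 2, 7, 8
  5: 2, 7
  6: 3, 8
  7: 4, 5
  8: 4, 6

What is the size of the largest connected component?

8

Starting from 1 we can reach 1, 2, 3, 4, 5, 6, 7, 8. That is one component of size 8.
The largest has 8 vertices.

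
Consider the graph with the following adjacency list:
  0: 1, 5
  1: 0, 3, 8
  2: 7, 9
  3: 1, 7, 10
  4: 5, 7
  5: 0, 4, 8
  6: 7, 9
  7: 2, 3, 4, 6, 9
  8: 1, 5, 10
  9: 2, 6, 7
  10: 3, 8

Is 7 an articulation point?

Deleting 7 raises the number of components from 1 to 2, so 7 is a cut vertex.

Yes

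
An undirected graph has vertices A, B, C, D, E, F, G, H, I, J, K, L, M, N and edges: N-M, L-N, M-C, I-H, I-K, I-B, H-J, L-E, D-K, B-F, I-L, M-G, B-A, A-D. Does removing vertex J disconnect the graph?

No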